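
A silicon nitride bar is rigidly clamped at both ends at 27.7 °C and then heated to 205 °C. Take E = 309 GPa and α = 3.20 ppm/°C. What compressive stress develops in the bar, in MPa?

ΔT = 177.3 K. Constrained thermal stress σ = E·α·ΔT = 309.0×10³ MPa × 3.20×10⁻⁶ × 177.3 = 175 MPa (compressive).

175 MPa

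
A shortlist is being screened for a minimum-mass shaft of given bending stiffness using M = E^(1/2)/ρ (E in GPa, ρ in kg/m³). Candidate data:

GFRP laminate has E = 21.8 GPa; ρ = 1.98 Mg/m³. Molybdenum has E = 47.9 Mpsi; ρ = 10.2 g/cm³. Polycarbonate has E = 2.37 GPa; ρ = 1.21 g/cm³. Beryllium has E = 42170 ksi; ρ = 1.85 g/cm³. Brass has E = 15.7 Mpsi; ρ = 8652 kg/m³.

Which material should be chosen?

beryllium

Convert each candidate to consistent units, then evaluate M:
  GFRP laminate: E = 21.80 GPa, ρ = 1980 kg/m³
  molybdenum: E = 330.3 GPa, ρ = 10200 kg/m³
  polycarbonate: E = 2.370 GPa, ρ = 1210 kg/m³
  beryllium: E = 290.8 GPa, ρ = 1850 kg/m³
  brass: E = 108.2 GPa, ρ = 8652 kg/m³
  beryllium: M = 9.22×10⁻³
  GFRP laminate: M = 2.36×10⁻³
  molybdenum: M = 1.78×10⁻³
  polycarbonate: M = 1.27×10⁻³
  brass: M = 1.20×10⁻³
The maximum is for beryllium.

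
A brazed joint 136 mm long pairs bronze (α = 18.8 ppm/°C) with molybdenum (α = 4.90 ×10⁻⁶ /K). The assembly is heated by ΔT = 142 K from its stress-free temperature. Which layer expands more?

bronze

α(bronze) = 18.8×10⁻⁶/K vs α(molybdenum) = 4.90×10⁻⁶/K.
Higher α expands more for the same ΔT: bronze.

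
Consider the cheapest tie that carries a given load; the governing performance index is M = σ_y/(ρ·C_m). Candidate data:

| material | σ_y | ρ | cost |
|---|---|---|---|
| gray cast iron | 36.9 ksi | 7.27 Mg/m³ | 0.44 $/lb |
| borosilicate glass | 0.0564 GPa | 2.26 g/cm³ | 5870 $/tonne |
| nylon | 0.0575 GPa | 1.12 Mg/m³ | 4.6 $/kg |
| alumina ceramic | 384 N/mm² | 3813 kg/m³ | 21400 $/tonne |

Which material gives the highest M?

gray cast iron

Normalizing units and computing the index:
  gray cast iron: σ_y = 254.4 MPa, ρ = 7270 kg/m³, cost = 0.9700 $/kg
  borosilicate glass: σ_y = 56.40 MPa, ρ = 2260 kg/m³, cost = 5.870 $/kg
  nylon: σ_y = 57.50 MPa, ρ = 1120 kg/m³, cost = 4.600 $/kg
  alumina ceramic: σ_y = 384.0 MPa, ρ = 3813 kg/m³, cost = 21.40 $/kg
  gray cast iron: M = 36.1 kN·m per $
  nylon: M = 11.2 kN·m per $
  alumina ceramic: M = 4.71 kN·m per $
  borosilicate glass: M = 4.25 kN·m per $
The maximum is for gray cast iron.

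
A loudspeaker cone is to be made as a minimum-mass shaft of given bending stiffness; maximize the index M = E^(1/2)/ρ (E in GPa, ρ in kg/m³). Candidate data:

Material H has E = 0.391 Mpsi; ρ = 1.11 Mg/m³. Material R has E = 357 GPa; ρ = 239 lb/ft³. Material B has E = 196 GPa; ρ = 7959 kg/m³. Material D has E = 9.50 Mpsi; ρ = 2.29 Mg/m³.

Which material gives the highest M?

Putting every candidate on a common basis:
  material H: E = 2.696 GPa, ρ = 1110 kg/m³
  material R: E = 357.0 GPa, ρ = 3828 kg/m³
  material B: E = 196.0 GPa, ρ = 7959 kg/m³
  material D: E = 65.50 GPa, ρ = 2290 kg/m³
  material R: M = 4.94×10⁻³
  material D: M = 3.53×10⁻³
  material B: M = 1.76×10⁻³
  material H: M = 1.48×10⁻³
Material R has the largest M.

material R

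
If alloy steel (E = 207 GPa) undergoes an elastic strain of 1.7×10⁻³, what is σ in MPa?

σ = E·ε = 207000 MPa × 1.7×10⁻³ = 352 MPa.

352 MPa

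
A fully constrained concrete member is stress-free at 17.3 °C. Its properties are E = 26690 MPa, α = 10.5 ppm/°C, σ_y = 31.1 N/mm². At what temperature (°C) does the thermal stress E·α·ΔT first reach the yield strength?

E = 26690 MPa = 26.69 GPa.
σ_y = 31.1 N/mm² = 31.10 MPa.
E·α·ΔT = 31.10 MPa ⇒ ΔT = 31.10 / (26.69×10³ × 10.5×10⁻⁶) = 111.0 K.
T = 17.3 + 111.0 = 128.3 °C.

128 °C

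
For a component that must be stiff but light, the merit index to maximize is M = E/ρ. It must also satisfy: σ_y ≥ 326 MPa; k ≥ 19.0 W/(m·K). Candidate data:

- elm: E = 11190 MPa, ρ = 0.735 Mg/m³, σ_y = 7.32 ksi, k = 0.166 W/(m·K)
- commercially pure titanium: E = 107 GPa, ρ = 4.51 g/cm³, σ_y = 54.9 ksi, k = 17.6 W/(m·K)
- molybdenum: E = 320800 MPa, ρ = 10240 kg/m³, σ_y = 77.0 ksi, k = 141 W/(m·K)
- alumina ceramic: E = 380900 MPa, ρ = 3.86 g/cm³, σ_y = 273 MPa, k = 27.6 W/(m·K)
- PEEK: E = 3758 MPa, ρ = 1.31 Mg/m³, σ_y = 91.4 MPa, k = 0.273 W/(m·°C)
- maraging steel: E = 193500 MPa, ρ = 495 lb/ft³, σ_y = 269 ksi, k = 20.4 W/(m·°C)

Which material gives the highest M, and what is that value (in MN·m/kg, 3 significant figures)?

molybdenum, M = 31.3 MN·m/kg

Screen on constraints: σ_y ≥ 326 MPa; k ≥ 19.0 W/(m·K). Survivors: molybdenum, maraging steel.
In SI units:
  molybdenum: E = 320.8 GPa, ρ = 10240 kg/m³
  maraging steel: E = 193.5 GPa, ρ = 7929 kg/m³
  molybdenum: M = 31.3 MN·m/kg
  maraging steel: M = 24.4 MN·m/kg
Molybdenum has the largest M.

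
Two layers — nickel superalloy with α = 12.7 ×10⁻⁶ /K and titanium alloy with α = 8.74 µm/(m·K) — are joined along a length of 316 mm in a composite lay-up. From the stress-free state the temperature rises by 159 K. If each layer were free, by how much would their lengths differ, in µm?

Δα = |12.7 − 8.74|×10⁻⁶/K = 3.96×10⁻⁶/K.
ΔL_mismatch = Δα·L·ΔT = 3.96×10⁻⁶ × 316.0 mm × 159.0 K = 199 µm.

199 µm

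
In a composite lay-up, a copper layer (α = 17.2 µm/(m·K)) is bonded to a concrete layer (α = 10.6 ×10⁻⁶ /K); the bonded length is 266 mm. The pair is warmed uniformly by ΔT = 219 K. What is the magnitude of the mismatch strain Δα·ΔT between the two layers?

1.45×10⁻³

Δα = |17.2 − 10.6|×10⁻⁶/K = 6.60×10⁻⁶/K.
Mismatch strain = Δα·ΔT = 6.60×10⁻⁶ × 219.0 = 1.45×10⁻³.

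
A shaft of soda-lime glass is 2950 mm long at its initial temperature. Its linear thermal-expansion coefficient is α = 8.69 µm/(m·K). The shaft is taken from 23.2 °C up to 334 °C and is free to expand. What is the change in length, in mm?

ΔT = 334 − 23.2 = 310.8 K.
ΔL = α·L₀·ΔT = 8.69×10⁻⁶ × 2950 mm × 310.8 K = 7.97 mm.

7.97 mm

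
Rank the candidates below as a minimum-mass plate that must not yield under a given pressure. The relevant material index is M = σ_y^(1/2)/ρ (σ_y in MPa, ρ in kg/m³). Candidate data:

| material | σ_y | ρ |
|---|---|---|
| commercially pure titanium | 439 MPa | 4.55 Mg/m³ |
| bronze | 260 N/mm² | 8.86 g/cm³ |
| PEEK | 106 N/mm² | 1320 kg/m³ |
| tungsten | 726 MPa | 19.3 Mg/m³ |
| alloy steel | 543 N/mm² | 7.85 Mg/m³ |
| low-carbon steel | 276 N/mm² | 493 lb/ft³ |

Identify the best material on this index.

PEEK

Putting every candidate on a common basis:
  commercially pure titanium: σ_y = 439.0 MPa, ρ = 4550 kg/m³
  bronze: σ_y = 260.0 MPa, ρ = 8860 kg/m³
  PEEK: σ_y = 106.0 MPa, ρ = 1320 kg/m³
  tungsten: σ_y = 726.0 MPa, ρ = 19300 kg/m³
  alloy steel: σ_y = 543.0 MPa, ρ = 7850 kg/m³
  low-carbon steel: σ_y = 276.0 MPa, ρ = 7897 kg/m³
  PEEK: M = 7.80×10⁻³
  commercially pure titanium: M = 4.60×10⁻³
  alloy steel: M = 2.97×10⁻³
  low-carbon steel: M = 2.10×10⁻³
  bronze: M = 1.82×10⁻³
  tungsten: M = 1.40×10⁻³
The maximum is for PEEK.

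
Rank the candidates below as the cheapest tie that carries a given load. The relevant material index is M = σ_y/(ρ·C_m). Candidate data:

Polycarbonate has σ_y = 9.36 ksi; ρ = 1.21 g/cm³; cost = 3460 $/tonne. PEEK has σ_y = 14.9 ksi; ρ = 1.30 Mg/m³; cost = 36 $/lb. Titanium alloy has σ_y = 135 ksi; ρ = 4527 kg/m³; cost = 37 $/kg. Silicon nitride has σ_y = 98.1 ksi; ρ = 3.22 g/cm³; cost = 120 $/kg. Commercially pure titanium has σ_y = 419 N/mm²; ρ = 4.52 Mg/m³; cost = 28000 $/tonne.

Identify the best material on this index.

After converting to SI:
  polycarbonate: σ_y = 64.53 MPa, ρ = 1210 kg/m³, cost = 3.460 $/kg
  PEEK: σ_y = 102.7 MPa, ρ = 1300 kg/m³, cost = 79.37 $/kg
  titanium alloy: σ_y = 930.8 MPa, ρ = 4527 kg/m³, cost = 37.00 $/kg
  silicon nitride: σ_y = 676.4 MPa, ρ = 3220 kg/m³, cost = 120.0 $/kg
  commercially pure titanium: σ_y = 419.0 MPa, ρ = 4520 kg/m³, cost = 28.00 $/kg
  polycarbonate: M = 15.4 kN·m per $
  titanium alloy: M = 5.56 kN·m per $
  commercially pure titanium: M = 3.31 kN·m per $
  silicon nitride: M = 1.75 kN·m per $
  PEEK: M = 0.996 kN·m per $
Polycarbonate has the largest M.

polycarbonate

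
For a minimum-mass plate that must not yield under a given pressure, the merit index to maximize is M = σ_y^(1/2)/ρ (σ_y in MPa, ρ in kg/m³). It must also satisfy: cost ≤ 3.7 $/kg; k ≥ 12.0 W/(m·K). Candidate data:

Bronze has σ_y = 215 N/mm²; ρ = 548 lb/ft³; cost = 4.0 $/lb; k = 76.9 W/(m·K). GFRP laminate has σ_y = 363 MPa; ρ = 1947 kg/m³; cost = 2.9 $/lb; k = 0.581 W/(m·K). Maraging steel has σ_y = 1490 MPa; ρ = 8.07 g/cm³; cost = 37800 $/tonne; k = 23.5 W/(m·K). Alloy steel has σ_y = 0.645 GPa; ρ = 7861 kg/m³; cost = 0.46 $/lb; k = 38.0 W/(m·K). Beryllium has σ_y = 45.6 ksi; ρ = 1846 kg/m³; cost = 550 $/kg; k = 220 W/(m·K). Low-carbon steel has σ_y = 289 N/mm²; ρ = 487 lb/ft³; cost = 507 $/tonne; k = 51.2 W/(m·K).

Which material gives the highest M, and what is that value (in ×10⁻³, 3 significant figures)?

alloy steel, M = 3.23×10⁻³

Screen on constraints: cost ≤ 3.7 $/kg; k ≥ 12.0 W/(m·K). Survivors: alloy steel, low-carbon steel.
Convert each candidate to consistent units, then evaluate M:
  alloy steel: σ_y = 645.0 MPa, ρ = 7861 kg/m³
  low-carbon steel: σ_y = 289.0 MPa, ρ = 7801 kg/m³
  alloy steel: M = 3.23×10⁻³
  low-carbon steel: M = 2.18×10⁻³
Alloy steel ranks first.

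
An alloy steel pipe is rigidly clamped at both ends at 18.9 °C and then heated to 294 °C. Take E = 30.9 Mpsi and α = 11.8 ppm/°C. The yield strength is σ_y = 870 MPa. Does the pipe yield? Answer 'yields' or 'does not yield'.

E = 30.9 Mpsi = 213.0 GPa.
ΔT = 275.1 K. Constrained thermal stress σ = E·α·ΔT = 213.0×10³ MPa × 11.8×10⁻⁶ × 275.1 = 692 MPa (compressive).
Compare to σ_y = 870 MPa: σ < σ_y, so it does not yield.

does not yield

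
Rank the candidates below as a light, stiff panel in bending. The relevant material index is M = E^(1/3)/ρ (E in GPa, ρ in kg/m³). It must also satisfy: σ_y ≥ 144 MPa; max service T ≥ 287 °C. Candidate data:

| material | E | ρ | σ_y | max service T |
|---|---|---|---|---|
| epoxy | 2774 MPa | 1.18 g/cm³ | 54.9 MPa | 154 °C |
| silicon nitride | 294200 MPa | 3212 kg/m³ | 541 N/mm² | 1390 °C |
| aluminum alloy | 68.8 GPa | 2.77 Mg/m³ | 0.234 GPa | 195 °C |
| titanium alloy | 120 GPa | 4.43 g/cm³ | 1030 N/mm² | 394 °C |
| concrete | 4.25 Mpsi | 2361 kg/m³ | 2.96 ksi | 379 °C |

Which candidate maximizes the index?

silicon nitride

Screen on constraints: σ_y ≥ 144 MPa; max service T ≥ 287 °C. Survivors: silicon nitride, titanium alloy.
Convert each candidate to consistent units, then evaluate M:
  silicon nitride: E = 294.2 GPa, ρ = 3212 kg/m³
  titanium alloy: E = 120.0 GPa, ρ = 4430 kg/m³
  silicon nitride: M = 2.07×10⁻³
  titanium alloy: M = 1.11×10⁻³
Highest index: silicon nitride.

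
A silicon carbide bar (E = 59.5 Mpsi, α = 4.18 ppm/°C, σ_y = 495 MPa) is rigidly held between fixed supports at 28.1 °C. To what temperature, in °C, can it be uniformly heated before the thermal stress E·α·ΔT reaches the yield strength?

317 °C

E = 59.5 Mpsi = 410.2 GPa.
E·α·ΔT = 495.0 MPa ⇒ ΔT = 495.0 / (410.2×10³ × 4.18×10⁻⁶) = 288.7 K.
T = 28.1 + 288.7 = 316.8 °C.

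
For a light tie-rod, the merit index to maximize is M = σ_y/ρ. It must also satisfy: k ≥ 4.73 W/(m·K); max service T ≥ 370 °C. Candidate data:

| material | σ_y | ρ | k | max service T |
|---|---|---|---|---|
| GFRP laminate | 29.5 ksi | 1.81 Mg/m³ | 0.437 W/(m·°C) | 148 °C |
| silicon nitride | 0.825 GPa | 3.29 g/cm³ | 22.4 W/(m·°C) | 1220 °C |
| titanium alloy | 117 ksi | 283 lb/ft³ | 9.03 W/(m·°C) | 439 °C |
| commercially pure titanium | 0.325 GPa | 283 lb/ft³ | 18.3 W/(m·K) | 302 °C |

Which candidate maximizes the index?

Screen on constraints: k ≥ 4.73 W/(m·K); max service T ≥ 370 °C. Survivors: silicon nitride, titanium alloy.
In SI units:
  silicon nitride: σ_y = 825.0 MPa, ρ = 3290 kg/m³
  titanium alloy: σ_y = 806.7 MPa, ρ = 4533 kg/m³
  silicon nitride: M = 251 kN·m/kg
  titanium alloy: M = 178 kN·m/kg
Silicon nitride has the largest M.

silicon nitride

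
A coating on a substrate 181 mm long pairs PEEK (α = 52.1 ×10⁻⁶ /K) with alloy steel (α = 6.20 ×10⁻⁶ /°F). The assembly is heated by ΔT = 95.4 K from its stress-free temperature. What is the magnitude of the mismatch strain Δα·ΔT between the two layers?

3.91×10⁻³

alloy steel: α = 6.20×10⁻⁶/°F × 9/5 = 11.2×10⁻⁶/K.
Δα = |52.1 − 11.2|×10⁻⁶/K = 40.9×10⁻⁶/K.
Mismatch strain = Δα·ΔT = 40.9×10⁻⁶ × 95.4 = 3.91×10⁻³.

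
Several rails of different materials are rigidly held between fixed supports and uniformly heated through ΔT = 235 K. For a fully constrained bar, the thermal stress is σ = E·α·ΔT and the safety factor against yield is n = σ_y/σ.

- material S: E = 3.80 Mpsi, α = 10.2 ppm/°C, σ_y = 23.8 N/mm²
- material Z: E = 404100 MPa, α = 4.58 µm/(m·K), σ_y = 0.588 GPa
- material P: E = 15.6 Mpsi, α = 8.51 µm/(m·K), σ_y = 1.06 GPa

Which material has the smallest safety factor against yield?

In consistent units (E in GPa, α in ×10⁻⁶/K, σ_y in MPa):
  material S: E = 26.20, α = 10.2, σ_y = 23.80 → σ = 62.8 MPa, n = 0.379
  material Z: E = 404.1, α = 4.58, σ_y = 588.0 → σ = 435 MPa, n = 1.35
  material P: E = 107.6, α = 8.51, σ_y = 1060 → σ = 215 MPa, n = 4.93
Smallest n: material S with n = 0.379.

material S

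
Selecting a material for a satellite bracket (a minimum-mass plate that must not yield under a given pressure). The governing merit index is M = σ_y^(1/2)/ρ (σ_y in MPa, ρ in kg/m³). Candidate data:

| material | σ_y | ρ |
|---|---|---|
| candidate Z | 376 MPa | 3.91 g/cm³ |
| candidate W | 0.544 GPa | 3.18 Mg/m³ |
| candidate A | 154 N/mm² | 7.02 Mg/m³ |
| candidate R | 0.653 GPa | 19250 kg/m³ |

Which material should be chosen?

candidate W

Normalizing units and computing the index:
  candidate Z: σ_y = 376.0 MPa, ρ = 3910 kg/m³
  candidate W: σ_y = 544.0 MPa, ρ = 3180 kg/m³
  candidate A: σ_y = 154.0 MPa, ρ = 7020 kg/m³
  candidate R: σ_y = 653.0 MPa, ρ = 19250 kg/m³
  candidate W: M = 7.33×10⁻³
  candidate Z: M = 4.96×10⁻³
  candidate A: M = 1.77×10⁻³
  candidate R: M = 1.33×10⁻³
The maximum is for candidate W.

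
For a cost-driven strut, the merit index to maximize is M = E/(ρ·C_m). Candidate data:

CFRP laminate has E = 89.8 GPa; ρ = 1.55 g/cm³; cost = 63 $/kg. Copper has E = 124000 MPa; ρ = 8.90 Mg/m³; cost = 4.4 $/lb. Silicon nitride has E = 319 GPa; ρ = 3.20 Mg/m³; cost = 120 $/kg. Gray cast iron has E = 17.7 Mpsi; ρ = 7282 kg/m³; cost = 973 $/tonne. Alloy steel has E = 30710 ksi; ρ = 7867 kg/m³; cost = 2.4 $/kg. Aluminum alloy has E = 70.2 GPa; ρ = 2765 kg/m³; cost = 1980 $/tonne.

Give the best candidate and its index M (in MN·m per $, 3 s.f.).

gray cast iron, M = 17.2 MN·m per $

Putting every candidate on a common basis:
  CFRP laminate: E = 89.80 GPa, ρ = 1550 kg/m³, cost = 63.00 $/kg
  copper: E = 124.0 GPa, ρ = 8900 kg/m³, cost = 9.700 $/kg
  silicon nitride: E = 319.0 GPa, ρ = 3200 kg/m³, cost = 120.0 $/kg
  gray cast iron: E = 122.0 GPa, ρ = 7282 kg/m³, cost = 0.9730 $/kg
  alloy steel: E = 211.7 GPa, ρ = 7867 kg/m³, cost = 2.400 $/kg
  aluminum alloy: E = 70.20 GPa, ρ = 2765 kg/m³, cost = 1.980 $/kg
  gray cast iron: M = 17.2 MN·m per $
  aluminum alloy: M = 12.8 MN·m per $
  alloy steel: M = 11.2 MN·m per $
  copper: M = 1.44 MN·m per $
  CFRP laminate: M = 0.920 MN·m per $
  silicon nitride: M = 0.831 MN·m per $
Gray cast iron has the largest M.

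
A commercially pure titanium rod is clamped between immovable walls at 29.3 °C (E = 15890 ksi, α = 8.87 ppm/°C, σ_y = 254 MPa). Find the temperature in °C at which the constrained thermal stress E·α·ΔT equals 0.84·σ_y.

E = 15890 ksi = 109.6 GPa.
E·α·ΔT = 213.4 MPa ⇒ ΔT = 213.4 / (109.6×10³ × 8.87×10⁻⁶) = 219.6 K.
T = 29.3 + 219.6 = 248.9 °C.

249 °C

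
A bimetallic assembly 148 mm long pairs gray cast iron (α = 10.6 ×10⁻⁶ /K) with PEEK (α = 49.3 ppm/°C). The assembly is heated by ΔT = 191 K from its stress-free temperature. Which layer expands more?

PEEK

α(gray cast iron) = 10.6×10⁻⁶/K vs α(PEEK) = 49.3×10⁻⁶/K.
Higher α expands more for the same ΔT: PEEK.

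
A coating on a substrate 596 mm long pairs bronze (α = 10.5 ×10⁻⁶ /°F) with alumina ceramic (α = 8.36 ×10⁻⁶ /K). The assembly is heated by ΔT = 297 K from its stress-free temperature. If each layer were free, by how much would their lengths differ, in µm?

1870 µm

bronze: α = 10.5×10⁻⁶/°F × 9/5 = 18.9×10⁻⁶/K.
Δα = |18.9 − 8.36|×10⁻⁶/K = 10.5×10⁻⁶/K.
ΔL_mismatch = Δα·L·ΔT = 10.5×10⁻⁶ × 596.0 mm × 297.0 K = 1870 µm.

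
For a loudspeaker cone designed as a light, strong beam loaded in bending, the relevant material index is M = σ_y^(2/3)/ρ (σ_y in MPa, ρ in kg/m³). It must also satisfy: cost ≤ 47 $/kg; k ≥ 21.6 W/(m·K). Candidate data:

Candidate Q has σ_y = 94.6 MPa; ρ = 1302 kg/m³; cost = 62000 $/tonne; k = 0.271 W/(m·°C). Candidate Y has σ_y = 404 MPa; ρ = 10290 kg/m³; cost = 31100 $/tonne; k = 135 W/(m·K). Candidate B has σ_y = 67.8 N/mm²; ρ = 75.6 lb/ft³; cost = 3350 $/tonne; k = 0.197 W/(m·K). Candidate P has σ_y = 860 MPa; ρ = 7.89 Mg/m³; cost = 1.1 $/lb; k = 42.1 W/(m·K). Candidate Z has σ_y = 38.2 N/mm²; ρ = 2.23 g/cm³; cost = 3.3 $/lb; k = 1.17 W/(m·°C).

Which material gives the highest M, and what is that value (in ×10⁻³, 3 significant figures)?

Screen on constraints: cost ≤ 47 $/kg; k ≥ 21.6 W/(m·K). Survivors: candidate Y, candidate P.
After converting to SI:
  candidate Y: σ_y = 404.0 MPa, ρ = 10290 kg/m³
  candidate P: σ_y = 860.0 MPa, ρ = 7890 kg/m³
  candidate P: M = 11.5×10⁻³
  candidate Y: M = 5.31×10⁻³
Candidate P ranks first.

candidate P, M = 11.5×10⁻³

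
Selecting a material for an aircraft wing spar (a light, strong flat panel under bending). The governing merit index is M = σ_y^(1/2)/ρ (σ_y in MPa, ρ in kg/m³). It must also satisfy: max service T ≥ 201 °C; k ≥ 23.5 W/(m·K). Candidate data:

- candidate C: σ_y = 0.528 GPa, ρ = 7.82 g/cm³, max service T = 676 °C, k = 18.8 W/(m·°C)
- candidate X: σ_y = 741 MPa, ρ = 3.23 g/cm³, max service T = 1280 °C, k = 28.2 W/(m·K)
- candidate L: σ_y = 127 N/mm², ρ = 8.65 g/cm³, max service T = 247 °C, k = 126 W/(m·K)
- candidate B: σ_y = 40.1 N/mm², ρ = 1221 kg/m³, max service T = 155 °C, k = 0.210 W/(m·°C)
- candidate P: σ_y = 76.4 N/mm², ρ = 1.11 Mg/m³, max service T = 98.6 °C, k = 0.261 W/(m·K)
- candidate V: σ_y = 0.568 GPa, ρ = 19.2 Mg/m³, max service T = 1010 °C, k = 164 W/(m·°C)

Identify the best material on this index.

Screen on constraints: max service T ≥ 201 °C; k ≥ 23.5 W/(m·K). Survivors: candidate X, candidate L, candidate V.
In SI units:
  candidate X: σ_y = 741.0 MPa, ρ = 3230 kg/m³
  candidate L: σ_y = 127.0 MPa, ρ = 8650 kg/m³
  candidate V: σ_y = 568.0 MPa, ρ = 19200 kg/m³
  candidate X: M = 8.43×10⁻³
  candidate L: M = 1.30×10⁻³
  candidate V: M = 1.24×10⁻³
The maximum is for candidate X.

candidate X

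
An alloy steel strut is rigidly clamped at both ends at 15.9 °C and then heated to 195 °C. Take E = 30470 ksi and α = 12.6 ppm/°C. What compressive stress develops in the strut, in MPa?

474 MPa

E = 30470 ksi = 210.1 GPa.
ΔT = 179.1 K. Constrained thermal stress σ = E·α·ΔT = 210.1×10³ MPa × 12.6×10⁻⁶ × 179.1 = 474 MPa (compressive).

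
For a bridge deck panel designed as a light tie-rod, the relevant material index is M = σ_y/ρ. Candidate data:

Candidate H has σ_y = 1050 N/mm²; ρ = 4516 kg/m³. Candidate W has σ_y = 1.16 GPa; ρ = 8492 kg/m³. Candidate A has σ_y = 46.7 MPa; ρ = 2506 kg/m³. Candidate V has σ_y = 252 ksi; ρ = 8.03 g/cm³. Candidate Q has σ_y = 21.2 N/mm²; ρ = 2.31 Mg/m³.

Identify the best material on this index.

candidate H

Convert each candidate to consistent units, then evaluate M:
  candidate H: σ_y = 1050 MPa, ρ = 4516 kg/m³
  candidate W: σ_y = 1160 MPa, ρ = 8492 kg/m³
  candidate A: σ_y = 46.70 MPa, ρ = 2506 kg/m³
  candidate V: σ_y = 1737 MPa, ρ = 8030 kg/m³
  candidate Q: σ_y = 21.20 MPa, ρ = 2310 kg/m³
  candidate H: M = 233 kN·m/kg
  candidate V: M = 216 kN·m/kg
  candidate W: M = 137 kN·m/kg
  candidate A: M = 18.6 kN·m/kg
  candidate Q: M = 9.18 kN·m/kg
Candidate H has the largest M.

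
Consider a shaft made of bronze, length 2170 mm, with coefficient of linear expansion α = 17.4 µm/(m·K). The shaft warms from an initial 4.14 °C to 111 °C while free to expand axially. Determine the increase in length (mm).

ΔT = 111 − 4.14 = 106.9 K.
ΔL = α·L₀·ΔT = 17.4×10⁻⁶ × 2170 mm × 106.9 K = 4.03 mm.

4.03 mm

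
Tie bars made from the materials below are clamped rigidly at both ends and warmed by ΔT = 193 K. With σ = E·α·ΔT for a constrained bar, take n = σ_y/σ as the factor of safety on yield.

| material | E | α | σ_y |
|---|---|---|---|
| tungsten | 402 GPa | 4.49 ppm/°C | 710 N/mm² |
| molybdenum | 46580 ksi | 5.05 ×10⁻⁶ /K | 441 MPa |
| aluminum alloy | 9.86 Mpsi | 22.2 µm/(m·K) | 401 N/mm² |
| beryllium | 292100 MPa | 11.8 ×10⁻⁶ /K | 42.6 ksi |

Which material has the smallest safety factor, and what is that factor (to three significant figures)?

beryllium, n = 0.442

Converting E to GPa, α to ×10⁻⁶/K, σ_y to MPa, then σ and n for each:
  tungsten: E = 402.0, α = 4.49, σ_y = 710.0 → σ = 348 MPa, n = 2.04
  molybdenum: E = 321.2, α = 5.05, σ_y = 441.0 → σ = 313 MPa, n = 1.41
  aluminum alloy: E = 67.98, α = 22.2, σ_y = 401.0 → σ = 291 MPa, n = 1.38
  beryllium: E = 292.1, α = 11.8, σ_y = 293.7 → σ = 665 MPa, n = 0.442
The minimum is beryllium at n = 0.442.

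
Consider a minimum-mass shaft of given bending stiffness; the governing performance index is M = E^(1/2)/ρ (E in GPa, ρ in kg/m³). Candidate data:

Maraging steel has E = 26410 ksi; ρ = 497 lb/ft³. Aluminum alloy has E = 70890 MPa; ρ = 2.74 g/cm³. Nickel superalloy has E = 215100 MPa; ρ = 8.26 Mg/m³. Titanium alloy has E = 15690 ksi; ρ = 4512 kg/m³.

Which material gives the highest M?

aluminum alloy

Putting every candidate on a common basis:
  maraging steel: E = 182.1 GPa, ρ = 7961 kg/m³
  aluminum alloy: E = 70.89 GPa, ρ = 2740 kg/m³
  nickel superalloy: E = 215.1 GPa, ρ = 8260 kg/m³
  titanium alloy: E = 108.2 GPa, ρ = 4512 kg/m³
  aluminum alloy: M = 3.07×10⁻³
  titanium alloy: M = 2.31×10⁻³
  nickel superalloy: M = 1.78×10⁻³
  maraging steel: M = 1.69×10⁻³
Highest index: aluminum alloy.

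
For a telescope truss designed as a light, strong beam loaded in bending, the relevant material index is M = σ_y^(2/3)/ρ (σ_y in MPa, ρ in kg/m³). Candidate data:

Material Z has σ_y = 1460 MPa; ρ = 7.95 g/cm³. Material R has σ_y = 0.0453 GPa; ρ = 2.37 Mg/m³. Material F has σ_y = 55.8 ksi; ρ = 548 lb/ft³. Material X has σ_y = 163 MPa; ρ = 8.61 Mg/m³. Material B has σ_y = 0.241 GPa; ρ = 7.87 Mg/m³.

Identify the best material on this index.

Putting every candidate on a common basis:
  material Z: σ_y = 1460 MPa, ρ = 7950 kg/m³
  material R: σ_y = 45.30 MPa, ρ = 2370 kg/m³
  material F: σ_y = 384.7 MPa, ρ = 8778 kg/m³
  material X: σ_y = 163.0 MPa, ρ = 8610 kg/m³
  material B: σ_y = 241.0 MPa, ρ = 7870 kg/m³
  material Z: M = 16.2×10⁻³
  material F: M = 6.03×10⁻³
  material R: M = 5.36×10⁻³
  material B: M = 4.92×10⁻³
  material X: M = 3.47×10⁻³
Highest index: material Z.

material Z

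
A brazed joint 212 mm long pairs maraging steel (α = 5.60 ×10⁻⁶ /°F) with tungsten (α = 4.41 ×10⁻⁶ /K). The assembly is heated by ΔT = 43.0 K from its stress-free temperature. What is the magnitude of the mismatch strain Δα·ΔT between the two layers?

2.44×10⁻⁴

maraging steel: α = 5.60×10⁻⁶/°F × 9/5 = 10.1×10⁻⁶/K.
Δα = |10.1 − 4.41|×10⁻⁶/K = 5.67×10⁻⁶/K.
Mismatch strain = Δα·ΔT = 5.67×10⁻⁶ × 43.0 = 2.44×10⁻⁴.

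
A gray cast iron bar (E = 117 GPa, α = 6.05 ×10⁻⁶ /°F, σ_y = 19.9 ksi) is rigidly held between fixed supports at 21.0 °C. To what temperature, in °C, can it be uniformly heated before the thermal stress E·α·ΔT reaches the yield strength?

α = 6.05×10⁻⁶/°F × 9/5 = 10.9×10⁻⁶/K.
σ_y = 19.9 ksi = 137.2 MPa.
E·α·ΔT = 137.2 MPa ⇒ ΔT = 137.2 / (117.0×10³ × 10.9×10⁻⁶) = 107.7 K.
T = 21.0 + 107.7 = 128.7 °C.

129 °C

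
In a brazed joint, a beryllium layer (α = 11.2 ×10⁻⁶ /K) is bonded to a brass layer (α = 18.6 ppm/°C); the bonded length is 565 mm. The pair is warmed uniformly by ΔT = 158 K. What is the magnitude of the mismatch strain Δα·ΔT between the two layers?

Δα = |11.2 − 18.6|×10⁻⁶/K = 7.40×10⁻⁶/K.
Mismatch strain = Δα·ΔT = 7.40×10⁻⁶ × 158.0 = 1.17×10⁻³.

1.17×10⁻³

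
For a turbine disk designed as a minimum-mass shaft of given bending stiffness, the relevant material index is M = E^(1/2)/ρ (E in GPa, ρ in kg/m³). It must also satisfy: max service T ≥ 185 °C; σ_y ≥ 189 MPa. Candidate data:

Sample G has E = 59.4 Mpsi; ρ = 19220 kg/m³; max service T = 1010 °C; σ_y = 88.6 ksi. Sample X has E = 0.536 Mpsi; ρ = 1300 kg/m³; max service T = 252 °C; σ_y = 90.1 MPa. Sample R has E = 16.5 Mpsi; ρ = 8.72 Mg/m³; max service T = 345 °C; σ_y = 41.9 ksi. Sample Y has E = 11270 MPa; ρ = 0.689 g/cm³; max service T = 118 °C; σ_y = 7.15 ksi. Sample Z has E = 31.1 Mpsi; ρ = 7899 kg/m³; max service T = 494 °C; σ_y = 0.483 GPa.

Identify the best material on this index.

Screen on constraints: max service T ≥ 185 °C; σ_y ≥ 189 MPa. Survivors: sample G, sample R, sample Z.
In SI units:
  sample G: E = 409.5 GPa, ρ = 19220 kg/m³
  sample R: E = 113.8 GPa, ρ = 8720 kg/m³
  sample Z: E = 214.4 GPa, ρ = 7899 kg/m³
  sample Z: M = 1.85×10⁻³
  sample R: M = 1.22×10⁻³
  sample G: M = 1.05×10⁻³
Sample Z ranks first.

sample Z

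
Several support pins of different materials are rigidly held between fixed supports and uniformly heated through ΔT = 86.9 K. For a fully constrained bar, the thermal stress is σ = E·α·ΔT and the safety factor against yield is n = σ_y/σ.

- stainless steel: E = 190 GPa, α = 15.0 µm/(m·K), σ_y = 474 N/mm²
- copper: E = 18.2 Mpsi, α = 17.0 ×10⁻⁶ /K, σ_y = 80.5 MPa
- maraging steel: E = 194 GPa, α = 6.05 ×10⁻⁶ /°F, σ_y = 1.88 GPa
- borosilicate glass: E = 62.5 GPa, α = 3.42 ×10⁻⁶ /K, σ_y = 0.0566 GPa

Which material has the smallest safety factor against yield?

Converting E to GPa, α to ×10⁻⁶/K, σ_y to MPa, then σ and n for each:
  stainless steel: E = 190.0, α = 15.0, σ_y = 474.0 → σ = 248 MPa, n = 1.91
  copper: E = 125.5, α = 17.0, σ_y = 80.50 → σ = 185 MPa, n = 0.434
  maraging steel: E = 194.0, α = 10.9, σ_y = 1880 → σ = 184 MPa, n = 10.2
  borosilicate glass: E = 62.50, α = 3.42, σ_y = 56.60 → σ = 18.6 MPa, n = 3.05
Smallest n: copper with n = 0.434.

copper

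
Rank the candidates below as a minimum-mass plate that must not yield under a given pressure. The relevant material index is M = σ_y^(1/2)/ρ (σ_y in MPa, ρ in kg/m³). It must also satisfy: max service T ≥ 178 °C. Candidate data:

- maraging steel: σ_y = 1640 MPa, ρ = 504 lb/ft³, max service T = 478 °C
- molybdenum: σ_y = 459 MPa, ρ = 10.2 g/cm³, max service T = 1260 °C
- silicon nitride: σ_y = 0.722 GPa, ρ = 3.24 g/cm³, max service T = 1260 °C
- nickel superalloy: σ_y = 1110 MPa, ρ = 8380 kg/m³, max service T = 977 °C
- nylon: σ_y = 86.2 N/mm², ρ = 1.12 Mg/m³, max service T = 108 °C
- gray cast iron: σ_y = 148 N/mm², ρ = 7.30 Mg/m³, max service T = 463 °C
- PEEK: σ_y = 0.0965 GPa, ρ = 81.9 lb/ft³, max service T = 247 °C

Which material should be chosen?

Screen on constraints: max service T ≥ 178 °C. Survivors: maraging steel, molybdenum, silicon nitride, nickel superalloy, gray cast iron, PEEK.
Putting every candidate on a common basis:
  maraging steel: σ_y = 1640 MPa, ρ = 8073 kg/m³
  molybdenum: σ_y = 459.0 MPa, ρ = 10200 kg/m³
  silicon nitride: σ_y = 722.0 MPa, ρ = 3240 kg/m³
  nickel superalloy: σ_y = 1110 MPa, ρ = 8380 kg/m³
  gray cast iron: σ_y = 148.0 MPa, ρ = 7300 kg/m³
  PEEK: σ_y = 96.50 MPa, ρ = 1312 kg/m³
  silicon nitride: M = 8.29×10⁻³
  PEEK: M = 7.49×10⁻³
  maraging steel: M = 5.02×10⁻³
  nickel superalloy: M = 3.98×10⁻³
  molybdenum: M = 2.10×10⁻³
  gray cast iron: M = 1.67×10⁻³
Silicon nitride has the largest M.

silicon nitride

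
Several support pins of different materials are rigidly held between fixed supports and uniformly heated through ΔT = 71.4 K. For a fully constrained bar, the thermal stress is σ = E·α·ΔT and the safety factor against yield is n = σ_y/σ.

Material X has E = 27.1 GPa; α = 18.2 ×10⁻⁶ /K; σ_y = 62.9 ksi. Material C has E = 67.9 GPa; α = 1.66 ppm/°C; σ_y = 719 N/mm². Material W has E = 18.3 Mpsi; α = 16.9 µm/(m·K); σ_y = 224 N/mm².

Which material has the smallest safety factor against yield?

With everything in SI (GPa, ×10⁻⁶/K, MPa):
  material X: E = 27.10, α = 18.2, σ_y = 433.7 → σ = 35.2 MPa, n = 12.3
  material C: E = 67.90, α = 1.66, σ_y = 719.0 → σ = 8.05 MPa, n = 89.3
  material W: E = 126.2, α = 16.9, σ_y = 224.0 → σ = 152 MPa, n = 1.47
The minimum is material W at n = 1.47.

material W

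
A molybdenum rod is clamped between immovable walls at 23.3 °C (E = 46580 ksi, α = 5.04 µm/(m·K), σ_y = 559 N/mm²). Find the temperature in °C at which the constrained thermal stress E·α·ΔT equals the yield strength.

369 °C

E = 46580 ksi = 321.2 GPa.
σ_y = 559 N/mm² = 559.0 MPa.
E·α·ΔT = 559.0 MPa ⇒ ΔT = 559.0 / (321.2×10³ × 5.04×10⁻⁶) = 345.4 K.
T = 23.3 + 345.4 = 368.7 °C.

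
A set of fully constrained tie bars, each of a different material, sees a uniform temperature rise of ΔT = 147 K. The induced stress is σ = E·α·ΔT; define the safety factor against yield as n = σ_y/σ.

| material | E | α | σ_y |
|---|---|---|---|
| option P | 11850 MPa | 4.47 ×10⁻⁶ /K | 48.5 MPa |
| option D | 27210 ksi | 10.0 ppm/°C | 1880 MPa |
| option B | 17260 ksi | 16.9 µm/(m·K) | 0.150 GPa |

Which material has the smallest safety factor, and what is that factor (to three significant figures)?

option B, n = 0.507

Converting E to GPa, α to ×10⁻⁶/K, σ_y to MPa, then σ and n for each:
  option P: E = 11.85, α = 4.47, σ_y = 48.50 → σ = 7.79 MPa, n = 6.23
  option D: E = 187.6, α = 10.0, σ_y = 1880 → σ = 276 MPa, n = 6.82
  option B: E = 119.0, α = 16.9, σ_y = 150.0 → σ = 296 MPa, n = 0.507
Smallest n: option B with n = 0.507.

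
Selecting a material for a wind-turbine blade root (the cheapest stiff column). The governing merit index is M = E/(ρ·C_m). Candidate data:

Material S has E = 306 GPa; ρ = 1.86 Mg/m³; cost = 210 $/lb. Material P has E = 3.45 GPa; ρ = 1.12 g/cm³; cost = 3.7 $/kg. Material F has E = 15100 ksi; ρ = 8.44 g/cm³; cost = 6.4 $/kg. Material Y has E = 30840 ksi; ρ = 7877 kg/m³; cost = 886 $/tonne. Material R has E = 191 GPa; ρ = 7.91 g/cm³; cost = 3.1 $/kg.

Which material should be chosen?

material Y

After converting to SI:
  material S: E = 306.0 GPa, ρ = 1860 kg/m³, cost = 463.0 $/kg
  material P: E = 3.450 GPa, ρ = 1120 kg/m³, cost = 3.700 $/kg
  material F: E = 104.1 GPa, ρ = 8440 kg/m³, cost = 6.400 $/kg
  material Y: E = 212.6 GPa, ρ = 7877 kg/m³, cost = 0.8860 $/kg
  material R: E = 191.0 GPa, ρ = 7910 kg/m³, cost = 3.100 $/kg
  material Y: M = 30.5 MN·m per $
  material R: M = 7.79 MN·m per $
  material F: M = 1.93 MN·m per $
  material P: M = 0.833 MN·m per $
  material S: M = 0.355 MN·m per $
Material Y has the largest M.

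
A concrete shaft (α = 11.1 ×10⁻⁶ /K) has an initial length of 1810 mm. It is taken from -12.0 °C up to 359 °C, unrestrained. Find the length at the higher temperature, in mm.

1817.5 mm

ΔT = 359 − (-12.0) = 371.0 K.
ΔL = α·L₀·ΔT = 11.1×10⁻⁶ × 1810 mm × 371.0 K = 7.45 mm.
L = L₀ + ΔL = 1810 + 7.45 = 1817.5 mm.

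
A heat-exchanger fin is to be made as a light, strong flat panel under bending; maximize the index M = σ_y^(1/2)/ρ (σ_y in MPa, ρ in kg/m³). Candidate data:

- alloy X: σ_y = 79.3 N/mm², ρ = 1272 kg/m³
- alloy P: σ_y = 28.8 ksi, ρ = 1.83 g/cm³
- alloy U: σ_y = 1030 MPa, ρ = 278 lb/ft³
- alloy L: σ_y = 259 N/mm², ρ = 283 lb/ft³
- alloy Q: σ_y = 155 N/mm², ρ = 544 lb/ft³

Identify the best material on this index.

In SI units:
  alloy X: σ_y = 79.30 MPa, ρ = 1272 kg/m³
  alloy P: σ_y = 198.6 MPa, ρ = 1830 kg/m³
  alloy U: σ_y = 1030 MPa, ρ = 4453 kg/m³
  alloy L: σ_y = 259.0 MPa, ρ = 4533 kg/m³
  alloy Q: σ_y = 155.0 MPa, ρ = 8714 kg/m³
  alloy P: M = 7.70×10⁻³
  alloy U: M = 7.21×10⁻³
  alloy X: M = 7.00×10⁻³
  alloy L: M = 3.55×10⁻³
  alloy Q: M = 1.43×10⁻³
The maximum is for alloy P.

alloy P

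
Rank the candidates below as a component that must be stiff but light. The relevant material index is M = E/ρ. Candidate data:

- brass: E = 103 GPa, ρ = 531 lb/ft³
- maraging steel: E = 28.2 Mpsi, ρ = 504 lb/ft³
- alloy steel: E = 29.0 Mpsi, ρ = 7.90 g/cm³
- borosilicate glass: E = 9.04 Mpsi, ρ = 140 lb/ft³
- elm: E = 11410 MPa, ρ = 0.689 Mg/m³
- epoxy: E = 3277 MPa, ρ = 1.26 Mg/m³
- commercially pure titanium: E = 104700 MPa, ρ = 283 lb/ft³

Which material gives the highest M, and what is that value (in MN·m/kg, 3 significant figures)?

borosilicate glass, M = 27.8 MN·m/kg

In SI units:
  brass: E = 103.0 GPa, ρ = 8506 kg/m³
  maraging steel: E = 194.4 GPa, ρ = 8073 kg/m³
  alloy steel: E = 199.9 GPa, ρ = 7900 kg/m³
  borosilicate glass: E = 62.33 GPa, ρ = 2243 kg/m³
  elm: E = 11.41 GPa, ρ = 689.0 kg/m³
  epoxy: E = 3.277 GPa, ρ = 1260 kg/m³
  commercially pure titanium: E = 104.7 GPa, ρ = 4533 kg/m³
  borosilicate glass: M = 27.8 MN·m/kg
  alloy steel: M = 25.3 MN·m/kg
  maraging steel: M = 24.1 MN·m/kg
  commercially pure titanium: M = 23.1 MN·m/kg
  elm: M = 16.6 MN·m/kg
  brass: M = 12.1 MN·m/kg
  epoxy: M = 2.60 MN·m/kg
Borosilicate glass ranks first.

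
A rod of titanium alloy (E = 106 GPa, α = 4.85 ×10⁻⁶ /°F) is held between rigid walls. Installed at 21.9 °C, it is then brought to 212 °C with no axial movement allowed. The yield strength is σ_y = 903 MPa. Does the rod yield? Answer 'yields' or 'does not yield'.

does not yield

α = 4.85×10⁻⁶/°F × 9/5 = 8.73×10⁻⁶/K.
ΔT = 190.1 K. Constrained thermal stress σ = E·α·ΔT = 106.0×10³ MPa × 8.73×10⁻⁶ × 190.1 = 176 MPa (compressive).
Compare to σ_y = 903 MPa: σ < σ_y, so it does not yield.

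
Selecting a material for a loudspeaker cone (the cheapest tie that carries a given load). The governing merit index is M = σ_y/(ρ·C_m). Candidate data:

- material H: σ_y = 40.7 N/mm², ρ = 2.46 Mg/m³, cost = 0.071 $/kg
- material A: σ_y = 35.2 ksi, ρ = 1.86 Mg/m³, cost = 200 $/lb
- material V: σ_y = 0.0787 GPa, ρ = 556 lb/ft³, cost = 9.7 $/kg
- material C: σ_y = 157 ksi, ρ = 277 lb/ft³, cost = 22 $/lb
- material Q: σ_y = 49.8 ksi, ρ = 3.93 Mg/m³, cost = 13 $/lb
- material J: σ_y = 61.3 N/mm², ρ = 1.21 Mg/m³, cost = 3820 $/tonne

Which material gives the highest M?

In SI units:
  material H: σ_y = 40.70 MPa, ρ = 2460 kg/m³, cost = 0.07100 $/kg
  material A: σ_y = 242.7 MPa, ρ = 1860 kg/m³, cost = 440.9 $/kg
  material V: σ_y = 78.70 MPa, ρ = 8906 kg/m³, cost = 9.700 $/kg
  material C: σ_y = 1082 MPa, ρ = 4437 kg/m³, cost = 48.50 $/kg
  material Q: σ_y = 343.4 MPa, ρ = 3930 kg/m³, cost = 28.66 $/kg
  material J: σ_y = 61.30 MPa, ρ = 1210 kg/m³, cost = 3.820 $/kg
  material H: M = 233 kN·m per $
  material J: M = 13.3 kN·m per $
  material C: M = 5.03 kN·m per $
  material Q: M = 3.05 kN·m per $
  material V: M = 0.911 kN·m per $
  material A: M = 0.296 kN·m per $
Material H has the largest M.

material H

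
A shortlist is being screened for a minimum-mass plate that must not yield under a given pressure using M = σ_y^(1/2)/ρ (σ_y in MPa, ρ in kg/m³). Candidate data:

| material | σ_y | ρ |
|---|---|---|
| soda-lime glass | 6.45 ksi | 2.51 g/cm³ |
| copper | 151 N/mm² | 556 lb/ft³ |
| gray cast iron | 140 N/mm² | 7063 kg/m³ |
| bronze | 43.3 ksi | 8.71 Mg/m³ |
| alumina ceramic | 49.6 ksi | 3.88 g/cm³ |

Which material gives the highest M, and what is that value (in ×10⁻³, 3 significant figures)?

alumina ceramic, M = 4.77×10⁻³

Putting every candidate on a common basis:
  soda-lime glass: σ_y = 44.47 MPa, ρ = 2510 kg/m³
  copper: σ_y = 151.0 MPa, ρ = 8906 kg/m³
  gray cast iron: σ_y = 140.0 MPa, ρ = 7063 kg/m³
  bronze: σ_y = 298.5 MPa, ρ = 8710 kg/m³
  alumina ceramic: σ_y = 342.0 MPa, ρ = 3880 kg/m³
  alumina ceramic: M = 4.77×10⁻³
  soda-lime glass: M = 2.66×10⁻³
  bronze: M = 1.98×10⁻³
  gray cast iron: M = 1.68×10⁻³
  copper: M = 1.38×10⁻³
Alumina ceramic ranks first.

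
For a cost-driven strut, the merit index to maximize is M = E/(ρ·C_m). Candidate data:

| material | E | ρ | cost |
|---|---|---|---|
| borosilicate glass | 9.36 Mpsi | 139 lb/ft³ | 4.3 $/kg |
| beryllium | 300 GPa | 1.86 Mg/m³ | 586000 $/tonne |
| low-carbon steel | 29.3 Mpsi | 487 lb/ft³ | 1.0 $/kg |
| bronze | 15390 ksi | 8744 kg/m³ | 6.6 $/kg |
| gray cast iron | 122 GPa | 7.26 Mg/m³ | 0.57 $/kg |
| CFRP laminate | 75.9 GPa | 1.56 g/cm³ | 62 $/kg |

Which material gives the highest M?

Convert each candidate to consistent units, then evaluate M:
  borosilicate glass: E = 64.53 GPa, ρ = 2227 kg/m³, cost = 4.300 $/kg
  beryllium: E = 300.0 GPa, ρ = 1860 kg/m³, cost = 586.0 $/kg
  low-carbon steel: E = 202.0 GPa, ρ = 7801 kg/m³, cost = 1.000 $/kg
  bronze: E = 106.1 GPa, ρ = 8744 kg/m³, cost = 6.600 $/kg
  gray cast iron: E = 122.0 GPa, ρ = 7260 kg/m³, cost = 0.5700 $/kg
  CFRP laminate: E = 75.90 GPa, ρ = 1560 kg/m³, cost = 62.00 $/kg
  gray cast iron: M = 29.5 MN·m per $
  low-carbon steel: M = 25.9 MN·m per $
  borosilicate glass: M = 6.74 MN·m per $
  bronze: M = 1.84 MN·m per $
  CFRP laminate: M = 0.785 MN·m per $
  beryllium: M = 0.275 MN·m per $
The maximum is for gray cast iron.

gray cast iron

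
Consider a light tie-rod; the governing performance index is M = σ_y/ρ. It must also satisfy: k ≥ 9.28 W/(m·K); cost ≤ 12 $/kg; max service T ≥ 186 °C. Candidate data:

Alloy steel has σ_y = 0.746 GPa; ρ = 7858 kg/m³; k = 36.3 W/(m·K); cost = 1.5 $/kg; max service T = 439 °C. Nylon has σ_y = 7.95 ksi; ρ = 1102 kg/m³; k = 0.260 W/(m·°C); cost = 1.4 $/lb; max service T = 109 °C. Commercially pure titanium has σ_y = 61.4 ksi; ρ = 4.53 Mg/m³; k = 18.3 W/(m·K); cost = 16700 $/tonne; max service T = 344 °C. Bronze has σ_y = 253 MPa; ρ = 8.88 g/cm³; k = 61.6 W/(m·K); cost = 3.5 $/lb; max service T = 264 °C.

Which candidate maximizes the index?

Screen on constraints: k ≥ 9.28 W/(m·K); cost ≤ 12 $/kg; max service T ≥ 186 °C. Survivors: alloy steel, bronze.
Normalizing units and computing the index:
  alloy steel: σ_y = 746.0 MPa, ρ = 7858 kg/m³
  bronze: σ_y = 253.0 MPa, ρ = 8880 kg/m³
  alloy steel: M = 94.9 kN·m/kg
  bronze: M = 28.5 kN·m/kg
Highest index: alloy steel.

alloy steel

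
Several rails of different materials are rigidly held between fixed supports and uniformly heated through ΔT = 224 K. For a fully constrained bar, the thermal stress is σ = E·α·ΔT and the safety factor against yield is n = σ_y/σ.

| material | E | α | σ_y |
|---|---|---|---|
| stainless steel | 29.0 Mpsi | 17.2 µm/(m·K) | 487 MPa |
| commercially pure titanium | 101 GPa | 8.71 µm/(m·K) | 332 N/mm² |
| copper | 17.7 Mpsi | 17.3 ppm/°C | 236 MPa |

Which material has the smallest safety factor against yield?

Per material, after unit conversion:
  stainless steel: E = 199.9, α = 17.2, σ_y = 487.0 → σ = 770 MPa, n = 0.632
  commercially pure titanium: E = 101.0, α = 8.71, σ_y = 332.0 → σ = 197 MPa, n = 1.68
  copper: E = 122.0, α = 17.3, σ_y = 236.0 → σ = 473 MPa, n = 0.499
Copper has the lowest safety factor, n = 0.499.

copper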